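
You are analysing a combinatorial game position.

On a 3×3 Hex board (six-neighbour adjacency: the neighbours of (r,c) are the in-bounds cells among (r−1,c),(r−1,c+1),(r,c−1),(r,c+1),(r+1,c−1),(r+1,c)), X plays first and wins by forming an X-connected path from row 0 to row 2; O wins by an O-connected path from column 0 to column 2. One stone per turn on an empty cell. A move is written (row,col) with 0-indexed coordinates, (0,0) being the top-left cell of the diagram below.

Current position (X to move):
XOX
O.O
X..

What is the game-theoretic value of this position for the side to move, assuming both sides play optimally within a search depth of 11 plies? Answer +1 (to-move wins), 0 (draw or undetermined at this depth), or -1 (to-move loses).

value(XOX/O.O/X.., X) = +1

ply 1, X at XOX/O.O/X.. | (1,1)=+1→XOX/OXO/X..*; (2,1)=-1→XOX/O.O/XX.; (2,2)=-1→XOX/O.O/X.X
ply 2: XOX/OXO/X.. is terminal -1 (O); from XOX/O.O/X.. depth 11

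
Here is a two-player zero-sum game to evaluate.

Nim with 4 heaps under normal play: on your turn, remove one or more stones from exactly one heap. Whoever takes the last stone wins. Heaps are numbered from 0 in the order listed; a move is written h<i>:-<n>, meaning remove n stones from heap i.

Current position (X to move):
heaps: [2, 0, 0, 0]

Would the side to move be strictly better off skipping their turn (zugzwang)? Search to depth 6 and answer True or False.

zugzwang((2,0,0,0), X) = False

p1 X@[(2,0,0,0)]: h0:-1[(1,0,0,0)]-1 h0:-2[(0,0,0,0)]+1*
p2 O@[(0,0,0,0)] terminal -1; root [(2,0,0,0)] d6
suppose X passes — search the same position with O to move:
pass> p1 O@[(2,0,0,0)]: h0:-1[(1,0,0,0)]-1 h0:-2[(0,0,0,0)]+1*
pass> p2 X@[(0,0,0,0)] terminal -1; root [(2,0,0,0)] d6
for X: play +1, pass -1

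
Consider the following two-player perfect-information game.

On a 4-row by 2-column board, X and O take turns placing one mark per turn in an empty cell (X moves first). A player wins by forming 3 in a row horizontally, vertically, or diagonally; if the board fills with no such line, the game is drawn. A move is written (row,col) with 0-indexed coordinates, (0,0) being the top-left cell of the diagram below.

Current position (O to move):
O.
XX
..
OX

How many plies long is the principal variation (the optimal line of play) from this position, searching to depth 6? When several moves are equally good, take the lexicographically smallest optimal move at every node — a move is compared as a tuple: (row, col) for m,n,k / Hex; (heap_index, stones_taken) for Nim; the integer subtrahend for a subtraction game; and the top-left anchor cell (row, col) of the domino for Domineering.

ply 1, O at O./XX/../OX | (0,1)=-1→OO/XX/../OX; (2,0)=-1→O./XX/O./OX; (2,1)=+0→O./XX/.O/OX*
ply 2, X at O./XX/.O/OX | (0,1)=+0→OX/XX/.O/OX*; (2,0)=+0→O./XX/XO/OX
ply 3, O at OX/XX/.O/OX | (2,0)=+0→OX/XX/OO/OX*
ply 4: OX/XX/OO/OX is terminal +0 (X); from O./XX/../OX depth 6

PV length from [O./XX/../OX]: 3 plies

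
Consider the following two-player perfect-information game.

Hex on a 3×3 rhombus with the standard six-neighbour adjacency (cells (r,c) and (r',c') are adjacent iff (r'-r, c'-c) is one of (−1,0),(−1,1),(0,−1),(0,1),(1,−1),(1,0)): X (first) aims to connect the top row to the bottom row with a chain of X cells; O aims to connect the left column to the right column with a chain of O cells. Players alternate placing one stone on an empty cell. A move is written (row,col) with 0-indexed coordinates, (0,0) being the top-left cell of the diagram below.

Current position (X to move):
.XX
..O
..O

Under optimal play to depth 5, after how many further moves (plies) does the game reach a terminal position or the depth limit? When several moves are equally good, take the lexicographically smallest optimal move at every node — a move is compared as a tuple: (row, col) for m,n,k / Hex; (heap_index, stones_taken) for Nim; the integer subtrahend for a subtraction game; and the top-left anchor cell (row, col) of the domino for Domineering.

PV length from [.XX/..O/..O]: 5 plies

p1 X@[.XX/..O/..O]: (0,0)[XXX/..O/..O]-1 (1,0)[.XX/X.O/..O]-1 (1,1)[.XX/.XO/..O]+1* (2,0)[.XX/..O/X.O]+1 (2,1)[.XX/..O/.XO]-1
p2 O@[.XX/.XO/..O]: (0,0)[OXX/.XO/..O]-1* (1,0)[.XX/OXO/..O]-1 (2,0)[.XX/.XO/O.O]-1 (2,1)[.XX/.XO/.OO]-1
p3 X@[OXX/.XO/..O]: (1,0)[OXX/XXO/..O]+1* (2,0)[OXX/.XO/X.O]+1 (2,1)[OXX/.XO/.XO]+1
p4 O@[OXX/XXO/..O]: (2,0)[OXX/XXO/O.O]-1* (2,1)[OXX/XXO/.OO]-1
p5 X@[OXX/XXO/O.O]: (2,1)[OXX/XXO/OXO]+1*
p6 O@[OXX/XXO/OXO] terminal -1; root [.XX/..O/..O] d5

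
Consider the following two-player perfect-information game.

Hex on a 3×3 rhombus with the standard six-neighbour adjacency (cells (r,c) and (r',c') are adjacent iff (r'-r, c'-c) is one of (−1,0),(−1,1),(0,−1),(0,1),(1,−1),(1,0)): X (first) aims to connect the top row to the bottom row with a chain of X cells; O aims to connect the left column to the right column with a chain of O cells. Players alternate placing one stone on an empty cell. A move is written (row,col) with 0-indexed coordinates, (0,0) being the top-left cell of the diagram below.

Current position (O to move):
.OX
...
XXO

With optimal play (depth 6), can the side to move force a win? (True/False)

O winning at [.OX/.../XXO]: False

ply 1, O at .OX/.../XXO | (0,0)=-1→OOX/.../XXO*; (1,0)=-1→.OX/O../XXO; (1,1)=-1→.OX/.O./XXO; (1,2)=-1→.OX/..O/XXO
ply 2, X at OOX/.../XXO | (1,0)=+1→OOX/X../XXO*; (1,1)=+1→OOX/.X./XXO; (1,2)=+1→OOX/..X/XXO
ply 3, O at OOX/X../XXO | (1,1)=-1→OOX/XO./XXO*; (1,2)=-1→OOX/X.O/XXO
ply 4, X at OOX/XO./XXO | (1,2)=+1→OOX/XOX/XXO*
ply 5: OOX/XOX/XXO is terminal -1 (O); from .OX/.../XXO depth 6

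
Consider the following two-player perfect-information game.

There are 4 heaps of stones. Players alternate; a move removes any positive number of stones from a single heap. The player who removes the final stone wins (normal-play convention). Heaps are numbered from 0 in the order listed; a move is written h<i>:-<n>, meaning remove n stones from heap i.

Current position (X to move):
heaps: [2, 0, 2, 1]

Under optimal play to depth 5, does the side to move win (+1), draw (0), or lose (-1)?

value((2,0,2,1), X) = +1

p1 X@[(2,0,2,1)]: h0:-1[(1,0,2,1)]-1 h0:-2[(0,0,2,1)]-1 h2:-1[(2,0,1,1)]-1 h2:-2[(2,0,0,1)]-1 h3:-1[(2,0,2,0)]+1*
p2 O@[(2,0,2,0)]: h0:-1[(1,0,2,0)]-1* h0:-2[(0,0,2,0)]-1 h2:-1[(2,0,1,0)]-1 h2:-2[(2,0,0,0)]-1
p3 X@[(1,0,2,0)]: h0:-1[(0,0,2,0)]-1 h2:-1[(1,0,1,0)]+1* h2:-2[(1,0,0,0)]-1
p4 O@[(1,0,1,0)]: h0:-1[(0,0,1,0)]-1* h2:-1[(1,0,0,0)]-1
p5 X@[(0,0,1,0)]: h2:-1[(0,0,0,0)]+1*
p6 O@[(0,0,0,0)] terminal -1; root [(2,0,2,1)] d5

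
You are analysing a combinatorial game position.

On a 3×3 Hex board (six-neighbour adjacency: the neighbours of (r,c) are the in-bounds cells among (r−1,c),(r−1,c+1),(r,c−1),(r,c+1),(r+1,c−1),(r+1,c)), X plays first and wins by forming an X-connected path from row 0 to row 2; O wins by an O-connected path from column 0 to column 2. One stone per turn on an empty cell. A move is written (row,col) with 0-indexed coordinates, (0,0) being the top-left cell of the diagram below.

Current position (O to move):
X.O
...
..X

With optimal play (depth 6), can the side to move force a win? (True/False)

O winning at [X.O/.../..X]: True

ply 1, O at X.O/.../..X | (0,1)=-1→XOO/.../..X; (1,0)=+1→X.O/O../..X*; (1,1)=+1→X.O/.O./..X; (1,2)=-1→X.O/..O/..X; (2,0)=-1→X.O/.../O.X; (2,1)=-1→X.O/.../.OX
ply 2, X at X.O/O../..X | (0,1)=-1→XXO/O../..X*; (1,1)=-1→X.O/OX./..X; (1,2)=-1→X.O/O.X/..X; (2,0)=-1→X.O/O../X.X; (2,1)=-1→X.O/O../.XX
ply 3, O at XXO/O../..X | (1,1)=+1→XXO/OO./..X*; (1,2)=-1→XXO/O.O/..X; (2,0)=-1→XXO/O../O.X; (2,1)=-1→XXO/O../.OX
ply 4: XXO/OO./..X is terminal -1 (X); from X.O/.../..X depth 6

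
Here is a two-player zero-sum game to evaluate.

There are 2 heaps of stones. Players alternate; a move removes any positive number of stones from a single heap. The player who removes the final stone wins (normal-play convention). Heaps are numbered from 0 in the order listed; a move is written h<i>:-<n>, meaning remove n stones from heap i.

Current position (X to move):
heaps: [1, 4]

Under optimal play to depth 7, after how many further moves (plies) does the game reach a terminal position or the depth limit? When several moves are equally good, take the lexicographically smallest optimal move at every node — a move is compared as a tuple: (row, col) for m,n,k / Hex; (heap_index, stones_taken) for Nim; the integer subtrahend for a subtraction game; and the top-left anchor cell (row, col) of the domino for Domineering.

ply 1, X at (1,4) | h0:-1=-1→(0,4); h1:-1=-1→(1,3); h1:-2=-1→(1,2); h1:-3=+1→(1,1)*; h1:-4=-1→(1,0)
ply 2, O at (1,1) | h0:-1=-1→(0,1)*; h1:-1=-1→(1,0)
ply 3, X at (0,1) | h1:-1=+1→(0,0)*
ply 4: (0,0) is terminal -1 (O); from (1,4) depth 7

PV length from [(1,4)]: 3 plies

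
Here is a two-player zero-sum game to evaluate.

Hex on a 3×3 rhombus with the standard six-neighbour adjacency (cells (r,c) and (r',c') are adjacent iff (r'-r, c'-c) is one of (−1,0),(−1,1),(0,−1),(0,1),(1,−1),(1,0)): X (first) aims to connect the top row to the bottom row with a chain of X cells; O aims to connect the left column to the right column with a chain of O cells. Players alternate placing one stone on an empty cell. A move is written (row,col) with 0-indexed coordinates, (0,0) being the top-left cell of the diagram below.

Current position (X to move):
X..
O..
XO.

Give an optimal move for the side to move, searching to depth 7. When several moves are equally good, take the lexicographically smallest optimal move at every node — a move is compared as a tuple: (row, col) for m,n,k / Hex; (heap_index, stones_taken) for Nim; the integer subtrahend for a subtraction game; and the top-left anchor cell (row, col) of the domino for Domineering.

X's best at [X../O../XO.]: (1,1)

p1 X@[X../O../XO.]: (0,1)[XX./O../XO.]-1 (0,2)[X.X/O../XO.]-1 (1,1)[X../OX./XO.]+1* (1,2)[X../O.X/XO.]-1 (2,2)[X../O../XOX]-1
p2 O@[X../OX./XO.]: (0,1)[XO./OX./XO.]-1* (0,2)[X.O/OX./XO.]-1 (1,2)[X../OXO/XO.]-1 (2,2)[X../OX./XOO]-1
p3 X@[XO./OX./XO.]: (0,2)[XOX/OX./XO.]+1* (1,2)[XO./OXX/XO.]-1 (2,2)[XO./OX./XOX]-1
p4 O@[XOX/OX./XO.] terminal -1; root [X../O../XO.] d7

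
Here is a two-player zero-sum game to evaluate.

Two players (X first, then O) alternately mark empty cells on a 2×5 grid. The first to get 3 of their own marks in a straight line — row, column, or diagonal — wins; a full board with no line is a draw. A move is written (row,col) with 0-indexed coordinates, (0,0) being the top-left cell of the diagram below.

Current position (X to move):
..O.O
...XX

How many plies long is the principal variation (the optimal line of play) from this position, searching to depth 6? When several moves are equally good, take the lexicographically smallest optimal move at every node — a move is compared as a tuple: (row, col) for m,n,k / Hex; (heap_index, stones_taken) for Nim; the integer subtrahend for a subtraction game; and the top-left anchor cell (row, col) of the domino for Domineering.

ply 1, X at ..O.O/...XX | (0,0)=-1→X.O.O/...XX; (0,1)=-1→.XO.O/...XX; (0,3)=+0→..OXO/...XX; (1,0)=-1→..O.O/X..XX; (1,1)=-1→..O.O/.X.XX; (1,2)=+1→..O.O/..XXX*
ply 2: ..O.O/..XXX is terminal -1 (O); from ..O.O/...XX depth 6

PV length from [..O.O/...XX]: 1 ply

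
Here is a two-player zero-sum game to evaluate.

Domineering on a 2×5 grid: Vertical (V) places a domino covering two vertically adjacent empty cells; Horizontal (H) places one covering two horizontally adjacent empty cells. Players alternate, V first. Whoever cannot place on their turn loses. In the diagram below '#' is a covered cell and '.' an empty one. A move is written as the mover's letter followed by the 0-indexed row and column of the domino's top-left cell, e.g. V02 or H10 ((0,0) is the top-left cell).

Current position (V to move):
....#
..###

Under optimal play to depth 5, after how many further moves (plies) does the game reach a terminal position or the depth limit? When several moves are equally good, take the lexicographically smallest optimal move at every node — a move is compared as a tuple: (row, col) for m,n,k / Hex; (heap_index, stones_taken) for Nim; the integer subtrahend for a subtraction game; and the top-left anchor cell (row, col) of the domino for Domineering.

PV length from [....#/..###]: 3 plies

ply 1, V at ....#/..### | V00=-1→#...#/#.###; V01=+1→.#..#/.####*
ply 2, H at .#..#/.#### | H02=-1→.####/.####*
ply 3, V at .####/.#### | V00=+1→#####/#####*
ply 4: #####/##### is terminal -1 (H); from ....#/..### depth 5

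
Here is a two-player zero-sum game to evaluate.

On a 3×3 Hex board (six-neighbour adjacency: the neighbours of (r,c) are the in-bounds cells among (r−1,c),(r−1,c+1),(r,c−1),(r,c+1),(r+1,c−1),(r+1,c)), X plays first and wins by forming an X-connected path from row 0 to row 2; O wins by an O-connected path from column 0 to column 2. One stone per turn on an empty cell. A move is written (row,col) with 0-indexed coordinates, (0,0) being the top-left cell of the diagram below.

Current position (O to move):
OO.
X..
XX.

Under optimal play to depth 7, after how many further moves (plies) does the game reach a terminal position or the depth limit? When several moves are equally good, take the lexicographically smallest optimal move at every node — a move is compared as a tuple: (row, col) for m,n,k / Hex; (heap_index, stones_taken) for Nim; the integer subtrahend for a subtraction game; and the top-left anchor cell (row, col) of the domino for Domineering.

PV length from [OO./X../XX.]: 1 ply

[OO./X../XX.] O move#1: (0,2):+1/OOO/X../XX.*, (1,1):+1/OO./XO./XX., (1,2):+1/OO./X.O/XX., (2,2):-1/OO./X../XXO
[OOO/X../XX.] end (terminal -1, X#2); searched OO./X../XX. to 7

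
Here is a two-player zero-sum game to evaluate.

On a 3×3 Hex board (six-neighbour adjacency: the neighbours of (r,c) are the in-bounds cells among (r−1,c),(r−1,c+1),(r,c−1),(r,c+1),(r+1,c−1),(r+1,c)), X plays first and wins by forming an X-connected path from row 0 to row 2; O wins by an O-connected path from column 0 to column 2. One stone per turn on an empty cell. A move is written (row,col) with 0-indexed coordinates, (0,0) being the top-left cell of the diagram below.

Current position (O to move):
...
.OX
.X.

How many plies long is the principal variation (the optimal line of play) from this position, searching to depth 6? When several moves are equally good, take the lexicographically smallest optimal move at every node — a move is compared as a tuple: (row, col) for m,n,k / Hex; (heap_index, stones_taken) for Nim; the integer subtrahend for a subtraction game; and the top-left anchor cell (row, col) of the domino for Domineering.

PV length from [.../.OX/.X.]: 5 plies

[.../.OX/.X.] O move#1: (0,0):-1/O../.OX/.X., (0,1):-1/.O./.OX/.X., (0,2):+1/..O/.OX/.X.*, (1,0):-1/.../OOX/.X., (2,0):-1/.../.OX/OX., (2,2):-1/.../.OX/.XO
[..O/.OX/.X.] X move#2: (0,0):-1/X.O/.OX/.X.*, (0,1):-1/.XO/.OX/.X., (1,0):-1/..O/XOX/.X., (2,0):-1/..O/.OX/XX., (2,2):-1/..O/.OX/.XX
[X.O/.OX/.X.] O move#3: (0,1):+1/XOO/.OX/.X.*, (1,0):+1/X.O/OOX/.X., (2,0):+1/X.O/.OX/OX., (2,2):+1/X.O/.OX/.XO
[XOO/.OX/.X.] X move#4: (1,0):-1/XOO/XOX/.X.*, (2,0):-1/XOO/.OX/XX., (2,2):-1/XOO/.OX/.XX
[XOO/XOX/.X.] O move#5: (2,0):+1/XOO/XOX/OX.*, (2,2):-1/XOO/XOX/.XO
[XOO/XOX/OX.] end (terminal -1, X#6); searched .../.OX/.X. to 6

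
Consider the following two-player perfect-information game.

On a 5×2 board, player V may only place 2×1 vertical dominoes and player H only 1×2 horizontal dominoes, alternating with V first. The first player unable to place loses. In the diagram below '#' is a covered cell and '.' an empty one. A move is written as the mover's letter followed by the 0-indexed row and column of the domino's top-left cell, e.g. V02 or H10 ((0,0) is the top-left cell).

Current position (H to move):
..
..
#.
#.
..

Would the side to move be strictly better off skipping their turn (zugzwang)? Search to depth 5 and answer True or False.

p1 H@[../../#./#./..]: H00[##/../#./#./..]+1* H10[../##/#./#./..]+1 H40[../../#./#./##]-1
p2 V@[##/../#./#./..]: V11[##/.#/##/#./..]-1* V21[##/../##/##/..]-1 V31[##/../#./##/.#]-1
p3 H@[##/.#/##/#./..]: H40[##/.#/##/#./##]+1*
p4 V@[##/.#/##/#./##] terminal -1; root [../../#./#./..] d5
pass branch (V moves first from the same position):
  | p1 V@[../../#./#./..]: V00[#./#./#./#./..]+1* V01[.#/.#/#./#./..]+1 V11[../.#/##/#./..]+1 V21[../../##/##/..]-1 V31[../../#./##/.#]-1
  | p2 H@[#./#./#./#./..]: H40[#./#./#./#./##]-1*
  | p3 V@[#./#./#./#./##]: V01[##/##/#./#./##]+1* V11[#./##/##/#./##]+1 V21[#./#./##/##/##]+1
  | p4 H@[##/##/#./#./##] terminal -1; root [../../#./#./..] d5
H moving scores +1; H passing scores -1

zugzwang(../../#./#./.., H) = False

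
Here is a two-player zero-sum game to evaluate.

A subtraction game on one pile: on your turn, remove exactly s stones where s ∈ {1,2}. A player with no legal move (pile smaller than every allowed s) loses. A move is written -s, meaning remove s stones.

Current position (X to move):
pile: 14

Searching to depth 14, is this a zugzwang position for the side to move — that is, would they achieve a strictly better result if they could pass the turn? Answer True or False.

zugzwang(14, X) = False

[14] X move#1: -1:-1/13, -2:+1/12*
[12] O move#2: -1:-1/11*, -2:-1/10
[11] X move#3: -1:-1/10, -2:+1/9*
[9] O move#4: -1:-1/8*, -2:-1/7
[8] X move#5: -1:-1/7, -2:+1/6*
[6] O move#6: -1:-1/5*, -2:-1/4
[5] X move#7: -1:-1/4, -2:+1/3*
[3] O move#8: -1:-1/2*, -2:-1/1
[2] X move#9: -1:-1/1, -2:+1/0*
[0] end (terminal -1, O#10); searched 14 to 14
suppose X passes — search the same position with O to move:
pass> [14] O move#1: -1:-1/13, -2:+1/12*
pass> [12] X move#2: -1:-1/11*, -2:-1/10
pass> [11] O move#3: -1:-1/10, -2:+1/9*
pass> [9] X move#4: -1:-1/8*, -2:-1/7
pass> [8] O move#5: -1:-1/7, -2:+1/6*
pass> [6] X move#6: -1:-1/5*, -2:-1/4
pass> [5] O move#7: -1:-1/4, -2:+1/3*
pass> [3] X move#8: -1:-1/2*, -2:-1/1
pass> [2] O move#9: -1:-1/1, -2:+1/0*
pass> [0] end (terminal -1, X#10); searched 14 to 14
for X: play +1, pass -1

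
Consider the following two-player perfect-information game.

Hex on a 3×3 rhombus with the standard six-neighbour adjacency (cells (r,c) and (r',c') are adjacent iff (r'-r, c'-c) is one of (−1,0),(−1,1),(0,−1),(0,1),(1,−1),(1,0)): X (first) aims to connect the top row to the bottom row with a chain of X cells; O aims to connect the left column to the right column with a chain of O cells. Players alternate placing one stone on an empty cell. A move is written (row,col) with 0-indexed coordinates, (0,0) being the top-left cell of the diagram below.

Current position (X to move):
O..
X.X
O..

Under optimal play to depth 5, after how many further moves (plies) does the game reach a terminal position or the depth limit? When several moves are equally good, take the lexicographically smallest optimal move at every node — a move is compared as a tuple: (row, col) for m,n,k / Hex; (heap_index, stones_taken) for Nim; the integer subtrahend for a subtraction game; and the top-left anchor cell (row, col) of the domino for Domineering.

PV length from [O../X.X/O..]: 5 plies

p1 X@[O../X.X/O..]: (0,1)[OX./X.X/O..]+1* (0,2)[O.X/X.X/O..]+1 (1,1)[O../XXX/O..]+1 (2,1)[O../X.X/OX.]-1 (2,2)[O../X.X/O.X]-1
p2 O@[OX./X.X/O..]: (0,2)[OXO/X.X/O..]-1* (1,1)[OX./XOX/O..]-1 (2,1)[OX./X.X/OO.]-1 (2,2)[OX./X.X/O.O]-1
p3 X@[OXO/X.X/O..]: (1,1)[OXO/XXX/O..]+1* (2,1)[OXO/X.X/OX.]-1 (2,2)[OXO/X.X/O.X]-1
p4 O@[OXO/XXX/O..]: (2,1)[OXO/XXX/OO.]-1* (2,2)[OXO/XXX/O.O]-1
p5 X@[OXO/XXX/OO.]: (2,2)[OXO/XXX/OOX]+1*
p6 O@[OXO/XXX/OOX] terminal -1; root [O../X.X/O..] d5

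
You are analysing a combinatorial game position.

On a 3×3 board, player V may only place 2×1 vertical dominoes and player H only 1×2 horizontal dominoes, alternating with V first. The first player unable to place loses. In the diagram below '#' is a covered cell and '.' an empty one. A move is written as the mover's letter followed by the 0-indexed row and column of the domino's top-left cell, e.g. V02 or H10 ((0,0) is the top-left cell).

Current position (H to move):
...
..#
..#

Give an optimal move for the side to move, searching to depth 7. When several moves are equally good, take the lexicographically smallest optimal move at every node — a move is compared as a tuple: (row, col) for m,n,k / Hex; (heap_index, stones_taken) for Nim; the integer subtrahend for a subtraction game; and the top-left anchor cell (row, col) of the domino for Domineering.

[.../..#/..#] H move#1: H00:-1/##./..#/..#, H01:-1/.##/..#/..#, H10:+1/.../###/..#*, H20:-1/.../..#/###
[.../###/..#] end (terminal -1, V#2); searched .../..#/..# to 7

H's best at [.../..#/..#]: H10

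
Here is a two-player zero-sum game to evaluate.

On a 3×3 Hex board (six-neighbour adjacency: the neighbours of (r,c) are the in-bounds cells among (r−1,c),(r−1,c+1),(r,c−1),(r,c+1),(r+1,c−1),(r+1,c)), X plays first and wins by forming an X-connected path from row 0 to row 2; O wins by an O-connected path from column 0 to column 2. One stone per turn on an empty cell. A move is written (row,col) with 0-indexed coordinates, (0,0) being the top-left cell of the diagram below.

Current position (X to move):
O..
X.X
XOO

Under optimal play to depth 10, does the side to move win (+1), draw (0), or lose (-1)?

value(O../X.X/XOO, X) = +1

ply 1, X at O../X.X/XOO | (0,1)=+1→OX./X.X/XOO*; (0,2)=+1→O.X/X.X/XOO; (1,1)=+1→O../XXX/XOO
ply 2: OX./X.X/XOO is terminal -1 (O); from O../X.X/XOO depth 10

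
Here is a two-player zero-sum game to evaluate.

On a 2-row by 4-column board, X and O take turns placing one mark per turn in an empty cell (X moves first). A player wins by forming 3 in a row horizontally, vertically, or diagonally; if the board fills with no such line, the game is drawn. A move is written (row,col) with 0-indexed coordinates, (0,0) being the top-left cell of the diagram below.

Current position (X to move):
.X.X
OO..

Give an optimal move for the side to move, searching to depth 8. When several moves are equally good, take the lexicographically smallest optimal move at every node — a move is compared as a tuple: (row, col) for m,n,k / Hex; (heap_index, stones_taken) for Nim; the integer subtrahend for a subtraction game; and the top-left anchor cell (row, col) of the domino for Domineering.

X's best at [.X.X/OO..]: (0,2)

p1 X@[.X.X/OO..]: (0,0)[XX.X/OO..]-1 (0,2)[.XXX/OO..]+1* (1,2)[.X.X/OOX.]+0 (1,3)[.X.X/OO.X]-1
p2 O@[.XXX/OO..] terminal -1; root [.X.X/OO..] d8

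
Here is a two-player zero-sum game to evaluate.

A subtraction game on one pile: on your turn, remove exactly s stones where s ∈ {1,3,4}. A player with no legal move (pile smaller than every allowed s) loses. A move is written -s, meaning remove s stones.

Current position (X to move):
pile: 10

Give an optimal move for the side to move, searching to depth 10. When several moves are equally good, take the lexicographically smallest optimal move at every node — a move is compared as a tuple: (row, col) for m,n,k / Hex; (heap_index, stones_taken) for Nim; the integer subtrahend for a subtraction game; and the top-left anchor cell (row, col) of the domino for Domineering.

X's best at [10]: -1

ply 1, X at 10 | -1=+1→9*; -3=+1→7; -4=-1→6
ply 2, O at 9 | -1=-1→8*; -3=-1→6; -4=-1→5
ply 3, X at 8 | -1=+1→7*; -3=-1→5; -4=-1→4
ply 4, O at 7 | -1=-1→6*; -3=-1→4; -4=-1→3
ply 5, X at 6 | -1=-1→5; -3=-1→3; -4=+1→2*
ply 6, O at 2 | -1=-1→1*
ply 7, X at 1 | -1=+1→0*
ply 8: 0 is terminal -1 (O); from 10 depth 10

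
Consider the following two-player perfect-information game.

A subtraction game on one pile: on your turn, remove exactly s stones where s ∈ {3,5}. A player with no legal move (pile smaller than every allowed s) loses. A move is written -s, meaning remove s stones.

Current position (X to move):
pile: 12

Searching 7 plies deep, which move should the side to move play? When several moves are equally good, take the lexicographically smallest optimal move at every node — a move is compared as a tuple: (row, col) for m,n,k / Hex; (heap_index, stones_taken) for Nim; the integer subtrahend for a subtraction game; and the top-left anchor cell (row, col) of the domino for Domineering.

[12] X move#1: -3:+1/9*, -5:-1/7
[9] O move#2: -3:-1/6*, -5:-1/4
[6] X move#3: -3:-1/3, -5:+1/1*
[1] end (terminal -1, O#4); searched 12 to 7

X's best at [12]: -3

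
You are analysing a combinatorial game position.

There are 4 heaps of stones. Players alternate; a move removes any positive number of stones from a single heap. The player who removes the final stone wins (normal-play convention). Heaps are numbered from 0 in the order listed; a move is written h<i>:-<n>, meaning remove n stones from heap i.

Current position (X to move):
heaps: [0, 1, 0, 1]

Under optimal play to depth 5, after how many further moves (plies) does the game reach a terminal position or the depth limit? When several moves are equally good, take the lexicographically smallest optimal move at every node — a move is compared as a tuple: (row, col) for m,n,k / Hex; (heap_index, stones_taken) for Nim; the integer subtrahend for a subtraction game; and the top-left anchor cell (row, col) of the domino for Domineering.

ply 1, X at (0,1,0,1) | h1:-1=-1→(0,0,0,1)*; h3:-1=-1→(0,1,0,0)
ply 2, O at (0,0,0,1) | h3:-1=+1→(0,0,0,0)*
ply 3: (0,0,0,0) is terminal -1 (X); from (0,1,0,1) depth 5

PV length from [(0,1,0,1)]: 2 plies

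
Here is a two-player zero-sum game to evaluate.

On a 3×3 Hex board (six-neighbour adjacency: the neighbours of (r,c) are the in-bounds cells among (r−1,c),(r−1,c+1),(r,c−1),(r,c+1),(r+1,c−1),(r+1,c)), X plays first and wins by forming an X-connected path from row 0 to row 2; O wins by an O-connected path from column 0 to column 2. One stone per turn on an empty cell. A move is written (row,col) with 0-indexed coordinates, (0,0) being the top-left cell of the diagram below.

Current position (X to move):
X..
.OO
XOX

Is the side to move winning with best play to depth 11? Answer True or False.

X winning at [X../.OO/XOX]: True

p1 X@[X../.OO/XOX]: (0,1)[XX./.OO/XOX]-1 (0,2)[X.X/.OO/XOX]-1 (1,0)[X../XOO/XOX]+1*
p2 O@[X../XOO/XOX] terminal -1; root [X../.OO/XOX] d11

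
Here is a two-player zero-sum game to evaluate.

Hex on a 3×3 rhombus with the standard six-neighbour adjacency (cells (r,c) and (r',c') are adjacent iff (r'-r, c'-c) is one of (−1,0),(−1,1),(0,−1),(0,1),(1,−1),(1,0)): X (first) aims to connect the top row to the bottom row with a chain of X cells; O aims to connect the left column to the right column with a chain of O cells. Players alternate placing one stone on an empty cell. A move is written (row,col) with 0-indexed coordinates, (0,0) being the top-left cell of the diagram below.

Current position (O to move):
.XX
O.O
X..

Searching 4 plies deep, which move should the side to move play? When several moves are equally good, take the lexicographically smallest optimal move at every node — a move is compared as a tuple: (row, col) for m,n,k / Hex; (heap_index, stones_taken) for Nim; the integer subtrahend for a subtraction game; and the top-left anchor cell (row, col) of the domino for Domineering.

O's best at [.XX/O.O/X..]: (1,1)

ply 1, O at .XX/O.O/X.. | (0,0)=-1→OXX/O.O/X..; (1,1)=+1→.XX/OOO/X..*; (2,1)=-1→.XX/O.O/XO.; (2,2)=-1→.XX/O.O/X.O
ply 2: .XX/OOO/X.. is terminal -1 (X); from .XX/O.O/X.. depth 4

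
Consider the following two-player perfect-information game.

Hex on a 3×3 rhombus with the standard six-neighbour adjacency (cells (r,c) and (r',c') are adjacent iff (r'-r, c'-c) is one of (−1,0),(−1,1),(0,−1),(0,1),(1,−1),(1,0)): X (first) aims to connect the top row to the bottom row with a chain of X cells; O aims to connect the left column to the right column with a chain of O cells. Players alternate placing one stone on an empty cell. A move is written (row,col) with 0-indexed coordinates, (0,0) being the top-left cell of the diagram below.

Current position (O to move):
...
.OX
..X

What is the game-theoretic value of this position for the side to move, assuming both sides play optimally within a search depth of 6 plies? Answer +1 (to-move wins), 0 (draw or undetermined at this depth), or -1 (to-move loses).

value(.../.OX/..X, O) = +1

[.../.OX/..X] O move#1: (0,0):-1/O../.OX/..X, (0,1):-1/.O./.OX/..X, (0,2):+1/..O/.OX/..X*, (1,0):-1/.../OOX/..X, (2,0):-1/.../.OX/O.X, (2,1):-1/.../.OX/.OX
[..O/.OX/..X] X move#2: (0,0):-1/X.O/.OX/..X*, (0,1):-1/.XO/.OX/..X, (1,0):-1/..O/XOX/..X, (2,0):-1/..O/.OX/X.X, (2,1):-1/..O/.OX/.XX
[X.O/.OX/..X] O move#3: (0,1):+1/XOO/.OX/..X*, (1,0):+1/X.O/OOX/..X, (2,0):+1/X.O/.OX/O.X, (2,1):+1/X.O/.OX/.OX
[XOO/.OX/..X] X move#4: (1,0):-1/XOO/XOX/..X*, (2,0):-1/XOO/.OX/X.X, (2,1):-1/XOO/.OX/.XX
[XOO/XOX/..X] O move#5: (2,0):+1/XOO/XOX/O.X*, (2,1):-1/XOO/XOX/.OX
[XOO/XOX/O.X] end (terminal -1, X#6); searched .../.OX/..X to 6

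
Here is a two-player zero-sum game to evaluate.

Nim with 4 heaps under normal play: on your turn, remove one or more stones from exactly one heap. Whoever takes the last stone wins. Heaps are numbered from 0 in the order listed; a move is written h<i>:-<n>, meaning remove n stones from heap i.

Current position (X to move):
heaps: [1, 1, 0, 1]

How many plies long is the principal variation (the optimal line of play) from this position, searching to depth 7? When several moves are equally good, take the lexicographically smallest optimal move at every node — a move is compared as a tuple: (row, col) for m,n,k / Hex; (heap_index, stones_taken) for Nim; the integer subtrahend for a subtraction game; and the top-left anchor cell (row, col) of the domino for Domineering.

PV length from [(1,1,0,1)]: 3 plies

[(1,1,0,1)] X move#1: h0:-1:+1/(0,1,0,1)*, h1:-1:+1/(1,0,0,1), h3:-1:+1/(1,1,0,0)
[(0,1,0,1)] O move#2: h1:-1:-1/(0,0,0,1)*, h3:-1:-1/(0,1,0,0)
[(0,0,0,1)] X move#3: h3:-1:+1/(0,0,0,0)*
[(0,0,0,0)] end (terminal -1, O#4); searched (1,1,0,1) to 7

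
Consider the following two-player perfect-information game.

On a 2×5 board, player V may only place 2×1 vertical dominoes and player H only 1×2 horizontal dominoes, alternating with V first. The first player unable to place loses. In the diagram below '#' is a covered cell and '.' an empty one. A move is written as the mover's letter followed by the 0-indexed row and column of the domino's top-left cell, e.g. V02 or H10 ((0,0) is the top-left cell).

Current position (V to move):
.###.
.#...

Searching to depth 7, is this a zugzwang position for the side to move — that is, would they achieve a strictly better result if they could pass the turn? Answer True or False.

[.###./.#...] V move#1: V00:-1/####./##..., V04:+1/.####/.#..#*
[.####/.#..#] H move#2: H12:-1/.####/.####*
[.####/.####] V move#3: V00:+1/#####/#####*
[#####/#####] end (terminal -1, H#4); searched .###./.#... to 7
suppose V passes — search the same position with H to move:
pass> [.###./.#...] H move#1: H12:-1/.###./.###.*, H13:-1/.###./.#.##
pass> [.###./.###.] V move#2: V00:+1/####./####.*, V04:+1/.####/.####
pass> [####./####.] end (terminal -1, H#3); searched .###./.#... to 7
for V: play +1, pass +1

zugzwang(.###./.#..., V) = False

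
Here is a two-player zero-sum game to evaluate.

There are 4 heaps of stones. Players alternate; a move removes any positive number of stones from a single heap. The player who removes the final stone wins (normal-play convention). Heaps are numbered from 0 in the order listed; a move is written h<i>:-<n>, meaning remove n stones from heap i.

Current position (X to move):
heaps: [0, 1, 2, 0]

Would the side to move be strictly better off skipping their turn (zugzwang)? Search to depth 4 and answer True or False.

[(0,1,2,0)] X move#1: h1:-1:-1/(0,0,2,0), h2:-1:+1/(0,1,1,0)*, h2:-2:-1/(0,1,0,0)
[(0,1,1,0)] O move#2: h1:-1:-1/(0,0,1,0)*, h2:-1:-1/(0,1,0,0)
[(0,0,1,0)] X move#3: h2:-1:+1/(0,0,0,0)*
[(0,0,0,0)] end (terminal -1, O#4); searched (0,1,2,0) to 4
suppose X passes — search the same position with O to move:
pass> [(0,1,2,0)] O move#1: h1:-1:-1/(0,0,2,0), h2:-1:+1/(0,1,1,0)*, h2:-2:-1/(0,1,0,0)
pass> [(0,1,1,0)] X move#2: h1:-1:-1/(0,0,1,0)*, h2:-1:-1/(0,1,0,0)
pass> [(0,0,1,0)] O move#3: h2:-1:+1/(0,0,0,0)*
pass> [(0,0,0,0)] end (terminal -1, X#4); searched (0,1,2,0) to 4
for X: play +1, pass -1

zugzwang((0,1,2,0), X) = False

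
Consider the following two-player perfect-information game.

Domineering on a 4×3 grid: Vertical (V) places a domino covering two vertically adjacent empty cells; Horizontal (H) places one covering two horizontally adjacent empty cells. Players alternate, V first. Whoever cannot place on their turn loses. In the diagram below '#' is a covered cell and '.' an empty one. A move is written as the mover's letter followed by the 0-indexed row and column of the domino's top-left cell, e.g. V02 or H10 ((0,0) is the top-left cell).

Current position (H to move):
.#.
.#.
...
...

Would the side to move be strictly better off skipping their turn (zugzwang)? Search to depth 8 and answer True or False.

zugzwang(.#./.#./.../..., H) = False

p1 H@[.#./.#./.../...]: H20[.#./.#./##./...]-1* H21[.#./.#./.##/...]-1 H30[.#./.#./.../##.]-1 H31[.#./.#./.../.##]-1
p2 V@[.#./.#./##./...]: V00[##./##./##./...]+1* V02[.##/.##/##./...]+1 V12[.#./.##/###/...]+1 V22[.#./.#./###/..#]+1
p3 H@[##./##./##./...]: H30[##./##./##./##.]-1* H31[##./##./##./.##]-1
p4 V@[##./##./##./##.]: V02[###/###/##./##.]+1* V12[##./###/###/##.]+1 V22[##./##./###/###]+1
p5 H@[###/###/##./##.] terminal -1; root [.#./.#./.../...] d8
suppose H passes — search the same position with V to move:
pass> p1 V@[.#./.#./.../...]: V00[##./##./.../...]+1* V02[.##/.##/.../...]+1 V10[.#./##./#../...]-1 V12[.#./.##/..#/...]-1 V20[.#./.#./#../#..]+1 V21[.#./.#./.#./.#.]+1 V22[.#./.#./..#/..#]+1
pass> p2 H@[##./##./.../...]: H20[##./##./##./...]-1* H21[##./##./.##/...]-1 H30[##./##./.../##.]-1 H31[##./##./.../.##]-1
pass> p3 V@[##./##./##./...]: V02[###/###/##./...]-1 V12[##./###/###/...]-1 V22[##./##./###/..#]+1*
pass> p4 H@[##./##./###/..#]: H30[##./##./###/###]-1*
pass> p5 V@[##./##./###/###]: V02[###/###/###/###]+1*
pass> p6 H@[###/###/###/###] terminal -1; root [.#./.#./.../...] d8
for H: play -1, pass -1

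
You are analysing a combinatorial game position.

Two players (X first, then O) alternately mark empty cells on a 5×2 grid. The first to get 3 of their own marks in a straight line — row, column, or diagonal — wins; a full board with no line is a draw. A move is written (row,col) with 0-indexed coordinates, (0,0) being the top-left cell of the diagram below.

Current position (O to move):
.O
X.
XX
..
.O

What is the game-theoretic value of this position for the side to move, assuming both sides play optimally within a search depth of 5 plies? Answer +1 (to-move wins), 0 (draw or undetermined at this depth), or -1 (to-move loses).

value(.O/X./XX/../.O, O) = -1

ply 1, O at .O/X./XX/../.O | (0,0)=-1→OO/X./XX/../.O*; (1,1)=-1→.O/XO/XX/../.O; (3,0)=-1→.O/X./XX/O./.O; (3,1)=-1→.O/X./XX/.O/.O; (4,0)=-1→.O/X./XX/../OO
ply 2, X at OO/X./XX/../.O | (1,1)=+1→OO/XX/XX/../.O*; (3,0)=+1→OO/X./XX/X./.O; (3,1)=+1→OO/X./XX/.X/.O; (4,0)=+0→OO/X./XX/../XO
ply 3, O at OO/XX/XX/../.O | (3,0)=-1→OO/XX/XX/O./.O*; (3,1)=-1→OO/XX/XX/.O/.O; (4,0)=-1→OO/XX/XX/../OO
ply 4, X at OO/XX/XX/O./.O | (3,1)=+1→OO/XX/XX/OX/.O*; (4,0)=+0→OO/XX/XX/O./XO
ply 5: OO/XX/XX/OX/.O is terminal -1 (O); from .O/X./XX/../.O depth 5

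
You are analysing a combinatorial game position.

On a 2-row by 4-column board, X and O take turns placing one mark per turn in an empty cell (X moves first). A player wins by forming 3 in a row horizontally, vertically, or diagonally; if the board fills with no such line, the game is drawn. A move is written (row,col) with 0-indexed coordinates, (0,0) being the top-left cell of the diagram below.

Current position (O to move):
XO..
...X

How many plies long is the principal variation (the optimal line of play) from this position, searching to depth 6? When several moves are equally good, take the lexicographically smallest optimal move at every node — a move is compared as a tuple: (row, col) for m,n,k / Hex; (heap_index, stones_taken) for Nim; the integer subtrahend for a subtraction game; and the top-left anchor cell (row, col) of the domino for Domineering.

ply 1, O at XO../...X | (0,2)=+0→XOO./...X*; (0,3)=+0→XO.O/...X; (1,0)=+0→XO../O..X; (1,1)=+0→XO../.O.X; (1,2)=+0→XO../..OX
ply 2, X at XOO./...X | (0,3)=+0→XOOX/...X*; (1,0)=-1→XOO./X..X; (1,1)=-1→XOO./.X.X; (1,2)=-1→XOO./..XX
ply 3, O at XOOX/...X | (1,0)=+0→XOOX/O..X*; (1,1)=+0→XOOX/.O.X; (1,2)=+0→XOOX/..OX
ply 4, X at XOOX/O..X | (1,1)=+0→XOOX/OX.X*; (1,2)=+0→XOOX/O.XX
ply 5, O at XOOX/OX.X | (1,2)=+0→XOOX/OXOX*
ply 6: XOOX/OXOX is terminal +0 (X); from XO../...X depth 6

PV length from [XO../...X]: 5 plies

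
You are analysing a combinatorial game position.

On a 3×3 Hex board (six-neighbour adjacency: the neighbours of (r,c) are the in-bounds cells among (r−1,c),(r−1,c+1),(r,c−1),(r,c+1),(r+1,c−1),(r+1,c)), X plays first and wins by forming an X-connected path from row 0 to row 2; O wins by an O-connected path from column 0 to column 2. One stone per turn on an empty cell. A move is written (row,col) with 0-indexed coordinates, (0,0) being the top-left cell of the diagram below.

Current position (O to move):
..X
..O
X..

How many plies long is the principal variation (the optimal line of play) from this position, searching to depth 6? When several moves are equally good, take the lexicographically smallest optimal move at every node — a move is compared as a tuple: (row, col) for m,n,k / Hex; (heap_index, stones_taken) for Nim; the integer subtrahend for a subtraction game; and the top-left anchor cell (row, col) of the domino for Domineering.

ply 1, O at ..X/..O/X.. | (0,0)=-1→O.X/..O/X..*; (0,1)=-1→.OX/..O/X..; (1,0)=-1→..X/O.O/X..; (1,1)=-1→..X/.OO/X..; (2,1)=-1→..X/..O/XO.; (2,2)=-1→..X/..O/X.O
ply 2, X at O.X/..O/X.. | (0,1)=+1→OXX/..O/X..*; (1,0)=+1→O.X/X.O/X..; (1,1)=+1→O.X/.XO/X..; (2,1)=-1→O.X/..O/XX.; (2,2)=-1→O.X/..O/X.X
ply 3, O at OXX/..O/X.. | (1,0)=-1→OXX/O.O/X..*; (1,1)=-1→OXX/.OO/X..; (2,1)=-1→OXX/..O/XO.; (2,2)=-1→OXX/..O/X.O
ply 4, X at OXX/O.O/X.. | (1,1)=+1→OXX/OXO/X..*; (2,1)=-1→OXX/O.O/XX.; (2,2)=-1→OXX/O.O/X.X
ply 5: OXX/OXO/X.. is terminal -1 (O); from ..X/..O/X.. depth 6

PV length from [..X/..O/X..]: 4 plies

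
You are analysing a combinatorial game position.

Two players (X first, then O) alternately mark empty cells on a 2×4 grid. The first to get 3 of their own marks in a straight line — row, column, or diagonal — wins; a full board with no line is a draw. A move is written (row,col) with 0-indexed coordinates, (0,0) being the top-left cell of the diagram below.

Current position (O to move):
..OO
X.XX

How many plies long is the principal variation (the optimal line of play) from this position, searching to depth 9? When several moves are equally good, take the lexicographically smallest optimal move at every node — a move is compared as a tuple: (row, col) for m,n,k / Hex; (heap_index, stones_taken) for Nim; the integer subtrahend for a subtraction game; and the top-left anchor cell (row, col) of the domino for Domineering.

PV length from [..OO/X.XX]: 1 ply

ply 1, O at ..OO/X.XX | (0,0)=-1→O.OO/X.XX; (0,1)=+1→.OOO/X.XX*; (1,1)=+0→..OO/XOXX
ply 2: .OOO/X.XX is terminal -1 (X); from ..OO/X.XX depth 9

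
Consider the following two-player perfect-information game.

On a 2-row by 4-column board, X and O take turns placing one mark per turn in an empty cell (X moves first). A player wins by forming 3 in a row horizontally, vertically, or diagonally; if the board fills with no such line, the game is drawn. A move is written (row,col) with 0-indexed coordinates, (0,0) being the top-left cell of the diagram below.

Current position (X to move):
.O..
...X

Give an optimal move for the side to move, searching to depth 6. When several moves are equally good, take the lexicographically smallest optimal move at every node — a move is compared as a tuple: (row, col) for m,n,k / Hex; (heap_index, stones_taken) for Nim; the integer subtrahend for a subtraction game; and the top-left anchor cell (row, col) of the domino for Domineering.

X's best at [.O../...X]: (0,0)

ply 1, X at .O../...X | (0,0)=+0→XO../...X*; (0,2)=+0→.OX./...X; (0,3)=+0→.O.X/...X; (1,0)=-1→.O../X..X; (1,1)=+0→.O../.X.X; (1,2)=+0→.O../..XX
ply 2, O at XO../...X | (0,2)=+0→XOO./...X*; (0,3)=+0→XO.O/...X; (1,0)=+0→XO../O..X; (1,1)=+0→XO../.O.X; (1,2)=+0→XO../..OX
ply 3, X at XOO./...X | (0,3)=+0→XOOX/...X*; (1,0)=-1→XOO./X..X; (1,1)=-1→XOO./.X.X; (1,2)=-1→XOO./..XX
ply 4, O at XOOX/...X | (1,0)=+0→XOOX/O..X*; (1,1)=+0→XOOX/.O.X; (1,2)=+0→XOOX/..OX
ply 5, X at XOOX/O..X | (1,1)=+0→XOOX/OX.X*; (1,2)=+0→XOOX/O.XX
ply 6, O at XOOX/OX.X | (1,2)=+0→XOOX/OXOX*
ply 7: XOOX/OXOX is terminal +0 (X); from .O../...X depth 6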